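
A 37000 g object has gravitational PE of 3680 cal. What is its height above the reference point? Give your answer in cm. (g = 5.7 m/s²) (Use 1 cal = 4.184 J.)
Convert to SI: m = 37.0 kg, PE = 15397.1 J
h = PE/(mg) = 15397.1/(37.0·5.7) = 73.0067 m = 7301 cm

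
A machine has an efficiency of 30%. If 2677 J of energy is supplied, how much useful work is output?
W_out = η·W_in = 0.3·2677 = 803.1 J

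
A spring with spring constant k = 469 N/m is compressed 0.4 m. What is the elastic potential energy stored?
PE = ½kx² = ½(469)(0.4)² = 37.52 J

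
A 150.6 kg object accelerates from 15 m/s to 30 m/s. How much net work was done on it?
W = ΔKE = ½m(v₂² − v₁²) = ½(150.6)(30² − 15²) = 50827.5 J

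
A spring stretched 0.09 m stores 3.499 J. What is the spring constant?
k = 2·PE/x² = 2·3.499/(0.09)² = 864.0 N/m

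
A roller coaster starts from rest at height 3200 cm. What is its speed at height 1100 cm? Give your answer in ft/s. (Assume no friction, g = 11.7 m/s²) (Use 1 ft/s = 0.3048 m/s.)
Convert to SI: h₁−h₂ = 21.0 m
mgh₁ = mgh₂ + ½mv² ⇒ v = √(2g(h₁−h₂)) = √(2·11.7·21.0) = 22.1675 m/s = 72.73 ft/s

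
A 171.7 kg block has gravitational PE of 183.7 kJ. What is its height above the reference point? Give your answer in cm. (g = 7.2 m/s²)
Convert to SI: m = 171.7 kg, PE = 183700 J
h = PE/(mg) = 183700/(171.7·7.2) = 148.596 m = 14860 cm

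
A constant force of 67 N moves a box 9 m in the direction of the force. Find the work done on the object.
W = F·d = (67)(9) = 603.0 J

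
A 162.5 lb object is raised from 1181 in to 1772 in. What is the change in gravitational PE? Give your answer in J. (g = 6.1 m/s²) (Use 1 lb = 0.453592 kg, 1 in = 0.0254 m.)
Convert to SI: m = 73.7087 kg, Δh = 15.0114 m
ΔPE = mgΔh = (73.7087)(6.1)(15.0114) = 6749 J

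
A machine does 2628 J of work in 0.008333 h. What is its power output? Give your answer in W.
Convert to SI: W = 2628.0 J, t = 29.9988 s
P = W/t = 2628.0/29.9988 = 87.6 W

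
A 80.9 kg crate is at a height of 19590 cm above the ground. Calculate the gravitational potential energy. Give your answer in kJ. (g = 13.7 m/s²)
Convert to SI: m = 80.9 kg, h = 195.9 m
PE = mgh = (80.9)(13.7)(195.9) = 217122 J = 217.1 kJ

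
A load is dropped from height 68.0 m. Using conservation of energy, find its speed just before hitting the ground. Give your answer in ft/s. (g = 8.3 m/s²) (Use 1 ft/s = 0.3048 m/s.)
mgh = ½mv² ⇒ v = √(2gh) = √(2·8.3·68.0) = 33.5976 m/s = 110.2 ft/s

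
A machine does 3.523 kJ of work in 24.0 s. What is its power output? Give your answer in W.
Convert to SI: W = 3523.0 J, t = 24.0 s
P = W/t = 3523.0/24.0 = 146.8 W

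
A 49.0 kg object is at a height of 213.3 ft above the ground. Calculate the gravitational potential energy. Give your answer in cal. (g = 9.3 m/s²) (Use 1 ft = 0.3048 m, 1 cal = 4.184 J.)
Convert to SI: m = 49.0 kg, h = 65.0138 m
PE = mgh = (49.0)(9.3)(65.0138) = 29626.8 J = 7081 cal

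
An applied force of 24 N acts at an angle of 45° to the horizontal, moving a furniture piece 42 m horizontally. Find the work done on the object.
W = F·d·cosθ = (24)(42)cos(45°) = 712.8 J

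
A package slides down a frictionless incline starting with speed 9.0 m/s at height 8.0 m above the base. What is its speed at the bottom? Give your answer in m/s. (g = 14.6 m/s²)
½mv₀² + mgh = ½mv² ⇒ v = √(v₀² + 2gh) = √(9.0² + 2·14.6·8.0) = 17.74 m/s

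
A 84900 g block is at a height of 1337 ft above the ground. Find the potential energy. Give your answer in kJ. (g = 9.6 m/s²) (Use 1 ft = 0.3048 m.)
Convert to SI: m = 84.9 kg, h = 407.518 m
PE = mgh = (84.9)(9.6)(407.518) = 332143 J = 332.1 kJ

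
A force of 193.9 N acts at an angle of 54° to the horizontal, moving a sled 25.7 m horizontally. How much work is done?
W = F·d·cosθ = (193.9)(25.7)cos(54°) = 2929 J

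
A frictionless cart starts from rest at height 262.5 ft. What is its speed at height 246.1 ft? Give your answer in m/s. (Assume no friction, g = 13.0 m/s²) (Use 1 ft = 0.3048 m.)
Convert to SI: h₁−h₂ = 4.99872 m
mgh₁ = mgh₂ + ½mv² ⇒ v = √(2g(h₁−h₂)) = √(2·13.0·4.99872) = 11.4 m/s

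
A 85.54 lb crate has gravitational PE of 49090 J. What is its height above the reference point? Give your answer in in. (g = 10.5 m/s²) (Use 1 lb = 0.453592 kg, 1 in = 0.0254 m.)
Convert to SI: m = 38.8003 kg, PE = 49090.0 J
h = PE/(mg) = 49090.0/(38.8003·10.5) = 120.495 m = 4744 in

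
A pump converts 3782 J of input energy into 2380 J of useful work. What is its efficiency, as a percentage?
η = W_out/W_in = 2380/3782 = 62.93%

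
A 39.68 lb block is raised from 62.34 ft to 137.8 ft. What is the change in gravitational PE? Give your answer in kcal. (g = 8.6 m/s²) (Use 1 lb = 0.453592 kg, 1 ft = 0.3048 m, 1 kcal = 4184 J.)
Convert to SI: m = 17.9985 kg, Δh = 23.0002 m
ΔPE = mgΔh = (17.9985)(8.6)(23.0002) = 3560.14 J = 0.8509 kcal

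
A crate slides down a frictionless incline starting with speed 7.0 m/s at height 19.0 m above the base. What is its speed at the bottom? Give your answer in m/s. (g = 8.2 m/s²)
½mv₀² + mgh = ½mv² ⇒ v = √(v₀² + 2gh) = √(7.0² + 2·8.2·19.0) = 18.99 m/s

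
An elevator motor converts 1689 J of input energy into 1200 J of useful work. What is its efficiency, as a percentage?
η = W_out/W_in = 1200/1689 = 71.05%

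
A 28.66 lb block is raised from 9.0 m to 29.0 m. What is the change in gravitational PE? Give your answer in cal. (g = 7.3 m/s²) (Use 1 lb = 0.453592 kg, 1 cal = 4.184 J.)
Convert to SI: m = 12.9999 kg, Δh = 20.0 m
ΔPE = mgΔh = (12.9999)(7.3)(20.0) = 1897.99 J = 453.6 cal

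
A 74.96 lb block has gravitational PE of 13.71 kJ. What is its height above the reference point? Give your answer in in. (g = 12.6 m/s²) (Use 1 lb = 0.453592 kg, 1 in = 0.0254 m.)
Convert to SI: m = 34.0013 kg, PE = 13710.0 J
h = PE/(mg) = 13710.0/(34.0013·12.6) = 32.0016 m = 1260 in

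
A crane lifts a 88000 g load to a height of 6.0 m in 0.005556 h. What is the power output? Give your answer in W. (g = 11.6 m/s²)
Convert to SI: m = 88.0 kg, h = 6.0 m, t = 20.0016 s
P = mgh/t = (88.0)(11.6)(6.0)/20.0016 = 306.2 W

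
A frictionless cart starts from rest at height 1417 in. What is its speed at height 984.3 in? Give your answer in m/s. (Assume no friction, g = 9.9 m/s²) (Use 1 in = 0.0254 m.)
Convert to SI: h₁−h₂ = 10.9906 m
mgh₁ = mgh₂ + ½mv² ⇒ v = √(2g(h₁−h₂)) = √(2·9.9·10.9906) = 14.75 m/s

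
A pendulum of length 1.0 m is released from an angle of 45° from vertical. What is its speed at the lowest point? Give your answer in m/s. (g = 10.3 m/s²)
h = L(1 − cosθ) = 1.0(1 − cos45°) = 0.292893 m
v = √(2gh) = √(2·10.3·0.292893) = 2.456 m/s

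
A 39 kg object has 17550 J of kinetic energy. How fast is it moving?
v = √(2·KE/m) = √(2·17550/39) = 30.0 m/s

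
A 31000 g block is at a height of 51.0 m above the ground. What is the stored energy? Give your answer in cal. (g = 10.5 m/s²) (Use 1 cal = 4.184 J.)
Convert to SI: m = 31.0 kg, h = 51.0 m
PE = mgh = (31.0)(10.5)(51.0) = 16600.5 J = 3968 cal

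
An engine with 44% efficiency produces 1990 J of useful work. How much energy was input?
W_in = W_out/η = 1990/0.44 = 4523 J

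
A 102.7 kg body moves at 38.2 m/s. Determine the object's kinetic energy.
KE = ½mv² = ½(102.7)(38.2)² = 74930 J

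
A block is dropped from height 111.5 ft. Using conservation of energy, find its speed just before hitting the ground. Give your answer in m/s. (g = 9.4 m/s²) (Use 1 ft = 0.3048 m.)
Convert to SI: h = 33.9852 m
mgh = ½mv² ⇒ v = √(2gh) = √(2·9.4·33.9852) = 25.28 m/s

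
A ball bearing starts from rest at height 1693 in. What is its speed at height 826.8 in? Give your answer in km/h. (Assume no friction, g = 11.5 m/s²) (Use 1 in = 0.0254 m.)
Convert to SI: h₁−h₂ = 22.0015 m
mgh₁ = mgh₂ + ½mv² ⇒ v = √(2g(h₁−h₂)) = √(2·11.5·22.0015) = 22.4952 m/s = 80.98 km/h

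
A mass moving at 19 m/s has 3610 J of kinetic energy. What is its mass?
m = 2·KE/v² = 2·3610/(19)² = 20.0 kg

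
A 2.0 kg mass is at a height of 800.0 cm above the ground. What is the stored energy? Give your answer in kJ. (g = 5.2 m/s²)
Convert to SI: m = 2.0 kg, h = 8.0 m
PE = mgh = (2.0)(5.2)(8.0) = 83.2 J = 0.0832 kJ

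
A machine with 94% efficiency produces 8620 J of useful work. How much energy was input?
W_in = W_out/η = 8620/0.94 = 9170 J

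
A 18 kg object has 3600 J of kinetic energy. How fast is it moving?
v = √(2·KE/m) = √(2·3600/18) = 20.0 m/s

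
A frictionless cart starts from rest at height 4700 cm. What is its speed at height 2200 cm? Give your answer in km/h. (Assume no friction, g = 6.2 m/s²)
Convert to SI: h₁−h₂ = 25.0 m
mgh₁ = mgh₂ + ½mv² ⇒ v = √(2g(h₁−h₂)) = √(2·6.2·25.0) = 17.6068 m/s = 63.38 km/h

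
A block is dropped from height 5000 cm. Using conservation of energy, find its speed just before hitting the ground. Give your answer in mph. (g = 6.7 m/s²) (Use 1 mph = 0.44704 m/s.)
Convert to SI: h = 50.0 m
mgh = ½mv² ⇒ v = √(2gh) = √(2·6.7·50.0) = 25.8844 m/s = 57.9 mph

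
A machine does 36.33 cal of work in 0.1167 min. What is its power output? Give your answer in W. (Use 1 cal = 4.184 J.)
Convert to SI: W = 152.005 J, t = 7.002 s
P = W/t = 152.005/7.002 = 21.71 W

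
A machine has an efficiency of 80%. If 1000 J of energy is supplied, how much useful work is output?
W_out = η·W_in = 0.8·1000 = 800.0 J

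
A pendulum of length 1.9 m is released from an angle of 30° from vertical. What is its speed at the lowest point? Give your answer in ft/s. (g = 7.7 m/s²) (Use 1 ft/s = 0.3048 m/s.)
h = L(1 − cosθ) = 1.9(1 − cos30°) = 0.254552 m
v = √(2gh) = √(2·7.7·0.254552) = 1.97992 m/s = 6.496 ft/s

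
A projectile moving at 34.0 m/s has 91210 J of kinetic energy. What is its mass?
m = 2·KE/v² = 2·91210/(34.0)² = 157.8 kg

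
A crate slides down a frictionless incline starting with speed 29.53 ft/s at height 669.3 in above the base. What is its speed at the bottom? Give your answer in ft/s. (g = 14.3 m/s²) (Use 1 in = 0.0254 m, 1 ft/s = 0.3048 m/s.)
Convert to SI: v₀ = 9.00074 m/s, h = 17.0002 m
½mv₀² + mgh = ½mv² ⇒ v = √(v₀² + 2gh) = √(9.00074² + 2·14.3·17.0002) = 23.8164 m/s = 78.14 ft/s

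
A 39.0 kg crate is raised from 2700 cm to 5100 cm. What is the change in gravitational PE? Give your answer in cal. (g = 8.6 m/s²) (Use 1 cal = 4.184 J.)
Convert to SI: m = 39.0 kg, Δh = 24.0 m
ΔPE = mgΔh = (39.0)(8.6)(24.0) = 8049.6 J = 1924 cal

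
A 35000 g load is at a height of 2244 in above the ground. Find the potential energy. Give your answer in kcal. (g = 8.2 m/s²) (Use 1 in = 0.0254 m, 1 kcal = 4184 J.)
Convert to SI: m = 35.0 kg, h = 56.9976 m
PE = mgh = (35.0)(8.2)(56.9976) = 16358.3 J = 3.91 kcal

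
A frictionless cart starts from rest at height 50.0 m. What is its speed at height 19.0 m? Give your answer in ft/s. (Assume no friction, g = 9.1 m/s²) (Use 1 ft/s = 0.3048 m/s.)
mgh₁ = mgh₂ + ½mv² ⇒ v = √(2g(h₁−h₂)) = √(2·9.1·31.0) = 23.7529 m/s = 77.93 ft/s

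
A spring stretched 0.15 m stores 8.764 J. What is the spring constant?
k = 2·PE/x² = 2·8.764/(0.15)² = 779.0 N/m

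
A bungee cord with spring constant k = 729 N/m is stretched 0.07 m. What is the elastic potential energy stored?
PE = ½kx² = ½(729)(0.07)² = 1.786 J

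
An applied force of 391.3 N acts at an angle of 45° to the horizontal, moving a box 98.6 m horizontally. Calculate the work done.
W = F·d·cosθ = (391.3)(98.6)cos(45°) = 27280 J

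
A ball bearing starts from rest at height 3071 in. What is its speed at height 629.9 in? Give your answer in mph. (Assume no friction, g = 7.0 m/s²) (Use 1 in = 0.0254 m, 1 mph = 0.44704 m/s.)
Convert to SI: h₁−h₂ = 62.0039 m
mgh₁ = mgh₂ + ½mv² ⇒ v = √(2g(h₁−h₂)) = √(2·7.0·62.0039) = 29.4628 m/s = 65.91 mph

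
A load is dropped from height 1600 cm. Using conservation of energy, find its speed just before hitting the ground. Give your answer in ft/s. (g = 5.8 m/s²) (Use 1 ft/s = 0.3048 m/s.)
Convert to SI: h = 16.0 m
mgh = ½mv² ⇒ v = √(2gh) = √(2·5.8·16.0) = 13.6235 m/s = 44.7 ft/s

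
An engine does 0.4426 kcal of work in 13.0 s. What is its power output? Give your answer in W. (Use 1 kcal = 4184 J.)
Convert to SI: W = 1851.84 J, t = 13.0 s
P = W/t = 1851.84/13.0 = 142.4 W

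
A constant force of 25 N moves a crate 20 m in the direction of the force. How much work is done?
W = F·d = (25)(20) = 500.0 J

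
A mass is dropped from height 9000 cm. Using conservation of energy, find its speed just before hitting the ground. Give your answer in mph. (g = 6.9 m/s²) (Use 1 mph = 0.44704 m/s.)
Convert to SI: h = 90.0 m
mgh = ½mv² ⇒ v = √(2gh) = √(2·6.9·90.0) = 35.242 m/s = 78.83 mph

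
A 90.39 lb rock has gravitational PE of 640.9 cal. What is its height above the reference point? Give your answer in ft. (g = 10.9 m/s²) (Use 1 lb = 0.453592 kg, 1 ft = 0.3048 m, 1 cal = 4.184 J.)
Convert to SI: m = 41.0002 kg, PE = 2681.53 J
h = PE/(mg) = 2681.53/(41.0002·10.9) = 6.00025 m = 19.69 ft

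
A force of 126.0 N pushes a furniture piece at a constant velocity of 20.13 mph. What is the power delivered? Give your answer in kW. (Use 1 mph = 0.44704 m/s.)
Convert to SI: F = 126.0 N, v = 8.99892 m/s
P = Fv = (126.0)(8.99892) = 1133.86 W = 1.134 kW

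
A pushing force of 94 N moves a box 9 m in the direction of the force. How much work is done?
W = F·d = (94)(9) = 846.0 J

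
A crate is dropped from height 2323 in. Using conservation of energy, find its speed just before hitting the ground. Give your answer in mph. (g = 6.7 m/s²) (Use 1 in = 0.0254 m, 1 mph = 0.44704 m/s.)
Convert to SI: h = 59.0042 m
mgh = ½mv² ⇒ v = √(2gh) = √(2·6.7·59.0042) = 28.1186 m/s = 62.9 mph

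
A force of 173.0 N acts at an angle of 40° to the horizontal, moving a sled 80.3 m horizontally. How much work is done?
W = F·d·cosθ = (173.0)(80.3)cos(40°) = 10640 J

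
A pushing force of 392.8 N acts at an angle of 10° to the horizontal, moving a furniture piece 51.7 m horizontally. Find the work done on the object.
W = F·d·cosθ = (392.8)(51.7)cos(10°) = 20000 J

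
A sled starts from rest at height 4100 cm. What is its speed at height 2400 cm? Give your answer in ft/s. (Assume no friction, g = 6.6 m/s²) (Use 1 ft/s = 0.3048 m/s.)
Convert to SI: h₁−h₂ = 17.0 m
mgh₁ = mgh₂ + ½mv² ⇒ v = √(2g(h₁−h₂)) = √(2·6.6·17.0) = 14.98 m/s = 49.15 ft/s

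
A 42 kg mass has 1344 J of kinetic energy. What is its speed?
v = √(2·KE/m) = √(2·1344/42) = 8.0 m/s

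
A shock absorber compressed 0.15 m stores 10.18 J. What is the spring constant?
k = 2·PE/x² = 2·10.18/(0.15)² = 904.9 N/m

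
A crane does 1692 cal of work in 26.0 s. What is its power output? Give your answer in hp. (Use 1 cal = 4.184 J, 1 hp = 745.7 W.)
Convert to SI: W = 7079.33 J, t = 26.0 s
P = W/t = 7079.33/26.0 = 272.282 W = 0.3651 hp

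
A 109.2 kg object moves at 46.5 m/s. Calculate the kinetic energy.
KE = ½mv² = ½(109.2)(46.5)² = 118100 J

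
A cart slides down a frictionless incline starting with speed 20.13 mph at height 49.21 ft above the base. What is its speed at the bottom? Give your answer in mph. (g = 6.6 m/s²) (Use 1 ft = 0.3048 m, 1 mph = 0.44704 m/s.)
Convert to SI: v₀ = 8.99892 m/s, h = 14.9992 m
½mv₀² + mgh = ½mv² ⇒ v = √(v₀² + 2gh) = √(8.99892² + 2·6.6·14.9992) = 16.7024 m/s = 37.36 mph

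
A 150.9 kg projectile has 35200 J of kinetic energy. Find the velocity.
v = √(2·KE/m) = √(2·35200/150.9) = 21.6 m/s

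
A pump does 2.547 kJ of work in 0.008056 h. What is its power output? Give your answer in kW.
Convert to SI: W = 2547.0 J, t = 29.0016 s
P = W/t = 2547.0/29.0016 = 87.8227 W = 0.08782 kW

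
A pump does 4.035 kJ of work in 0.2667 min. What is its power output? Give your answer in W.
Convert to SI: W = 4035.0 J, t = 16.002 s
P = W/t = 4035.0/16.002 = 252.2 W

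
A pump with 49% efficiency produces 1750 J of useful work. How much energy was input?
W_in = W_out/η = 1750/0.49 = 3571 J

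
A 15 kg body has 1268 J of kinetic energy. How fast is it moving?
v = √(2·KE/m) = √(2·1268/15) = 13.0 m/s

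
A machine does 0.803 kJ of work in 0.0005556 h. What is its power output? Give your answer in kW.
Convert to SI: W = 803.0 J, t = 2.00016 s
P = W/t = 803.0/2.00016 = 401.468 W = 0.4015 kW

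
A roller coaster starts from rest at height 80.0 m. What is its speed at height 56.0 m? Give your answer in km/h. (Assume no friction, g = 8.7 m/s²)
mgh₁ = mgh₂ + ½mv² ⇒ v = √(2g(h₁−h₂)) = √(2·8.7·24.0) = 20.4353 m/s = 73.57 km/h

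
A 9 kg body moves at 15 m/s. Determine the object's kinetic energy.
KE = ½mv² = ½(9)(15)² = 1012.5 J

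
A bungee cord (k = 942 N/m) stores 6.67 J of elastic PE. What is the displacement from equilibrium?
x = √(2·PE/k) = √(2·6.67/942) = 0.119 m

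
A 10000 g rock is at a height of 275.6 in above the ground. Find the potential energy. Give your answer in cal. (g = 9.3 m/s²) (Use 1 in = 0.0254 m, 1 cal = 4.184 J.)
Convert to SI: m = 10.0 kg, h = 7.00024 m
PE = mgh = (10.0)(9.3)(7.00024) = 651.022 J = 155.6 cal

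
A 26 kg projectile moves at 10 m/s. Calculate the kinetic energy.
KE = ½mv² = ½(26)(10)² = 1300.0 J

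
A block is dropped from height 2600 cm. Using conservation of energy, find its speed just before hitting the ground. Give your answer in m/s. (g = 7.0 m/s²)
Convert to SI: h = 26.0 m
mgh = ½mv² ⇒ v = √(2gh) = √(2·7.0·26.0) = 19.08 m/s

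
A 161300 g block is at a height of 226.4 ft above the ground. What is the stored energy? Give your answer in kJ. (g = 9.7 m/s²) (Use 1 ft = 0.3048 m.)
Convert to SI: m = 161.3 kg, h = 69.0067 m
PE = mgh = (161.3)(9.7)(69.0067) = 107969 J = 108.0 kJ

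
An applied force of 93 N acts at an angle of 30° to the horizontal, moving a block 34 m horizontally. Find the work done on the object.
W = F·d·cosθ = (93)(34)cos(30°) = 2738 J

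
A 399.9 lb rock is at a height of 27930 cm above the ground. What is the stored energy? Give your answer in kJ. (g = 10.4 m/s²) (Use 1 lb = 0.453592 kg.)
Convert to SI: m = 181.391 kg, h = 279.3 m
PE = mgh = (181.391)(10.4)(279.3) = 526891 J = 526.9 kJ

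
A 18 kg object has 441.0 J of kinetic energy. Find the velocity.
v = √(2·KE/m) = √(2·441.0/18) = 7.0 m/s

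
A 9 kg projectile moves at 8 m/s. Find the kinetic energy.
KE = ½mv² = ½(9)(8)² = 288.0 J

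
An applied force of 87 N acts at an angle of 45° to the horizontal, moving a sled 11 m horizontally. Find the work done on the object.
W = F·d·cosθ = (87)(11)cos(45°) = 676.7 J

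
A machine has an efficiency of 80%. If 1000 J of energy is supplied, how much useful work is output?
W_out = η·W_in = 0.8·1000 = 800.0 J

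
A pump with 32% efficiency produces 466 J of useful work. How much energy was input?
W_in = W_out/η = 466/0.32 = 1456 J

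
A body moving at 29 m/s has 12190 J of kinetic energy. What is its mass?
m = 2·KE/v² = 2·12190/(29)² = 28.99 kg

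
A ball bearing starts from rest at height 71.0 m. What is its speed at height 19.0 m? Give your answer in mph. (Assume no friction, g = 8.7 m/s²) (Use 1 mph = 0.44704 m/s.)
mgh₁ = mgh₂ + ½mv² ⇒ v = √(2g(h₁−h₂)) = √(2·8.7·52.0) = 30.0799 m/s = 67.29 mph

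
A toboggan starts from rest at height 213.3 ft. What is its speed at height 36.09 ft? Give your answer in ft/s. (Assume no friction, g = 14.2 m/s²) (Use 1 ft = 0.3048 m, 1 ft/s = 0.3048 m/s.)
Convert to SI: h₁−h₂ = 54.0136 m
mgh₁ = mgh₂ + ½mv² ⇒ v = √(2g(h₁−h₂)) = √(2·14.2·54.0136) = 39.1661 m/s = 128.5 ft/s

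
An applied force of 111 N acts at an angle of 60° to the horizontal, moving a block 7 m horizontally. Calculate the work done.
W = F·d·cosθ = (111)(7)cos(60°) = 388.5 J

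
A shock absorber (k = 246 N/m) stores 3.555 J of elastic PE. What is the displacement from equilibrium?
x = √(2·PE/k) = √(2·3.555/246) = 0.17 m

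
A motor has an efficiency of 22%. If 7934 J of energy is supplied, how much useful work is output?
W_out = η·W_in = 0.22·7934 = 1745.48 J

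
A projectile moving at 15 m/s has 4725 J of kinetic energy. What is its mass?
m = 2·KE/v² = 2·4725/(15)² = 42.0 kg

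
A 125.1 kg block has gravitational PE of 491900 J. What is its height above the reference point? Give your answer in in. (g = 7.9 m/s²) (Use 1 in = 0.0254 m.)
h = PE/(mg) = 491900/(125.1·7.9) = 497.728 m = 19600 in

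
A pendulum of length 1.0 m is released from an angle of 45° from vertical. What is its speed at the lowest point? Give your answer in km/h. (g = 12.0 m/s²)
h = L(1 − cosθ) = 1.0(1 − cos45°) = 0.292893 m
v = √(2gh) = √(2·12.0·0.292893) = 2.65131 m/s = 9.545 km/h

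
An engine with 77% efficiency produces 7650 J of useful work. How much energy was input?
W_in = W_out/η = 7650/0.77 = 9935 J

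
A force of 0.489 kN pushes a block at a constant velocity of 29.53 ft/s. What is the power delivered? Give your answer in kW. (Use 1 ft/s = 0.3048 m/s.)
Convert to SI: F = 489.0 N, v = 9.00074 m/s
P = Fv = (489.0)(9.00074) = 4401.36 W = 4.401 kW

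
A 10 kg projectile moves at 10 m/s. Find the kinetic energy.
KE = ½mv² = ½(10)(10)² = 500.0 J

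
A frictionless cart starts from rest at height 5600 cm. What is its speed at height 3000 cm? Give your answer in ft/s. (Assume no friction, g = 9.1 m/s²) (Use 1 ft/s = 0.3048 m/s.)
Convert to SI: h₁−h₂ = 26.0 m
mgh₁ = mgh₂ + ½mv² ⇒ v = √(2g(h₁−h₂)) = √(2·9.1·26.0) = 21.7532 m/s = 71.37 ft/s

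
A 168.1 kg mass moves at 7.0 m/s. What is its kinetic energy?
KE = ½mv² = ½(168.1)(7.0)² = 4118 J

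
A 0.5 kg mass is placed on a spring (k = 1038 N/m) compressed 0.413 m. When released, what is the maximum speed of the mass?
½kx² = ½mv² ⇒ v = x√(k/m) = (0.413)√(1038/0.5) = 18.82 m/s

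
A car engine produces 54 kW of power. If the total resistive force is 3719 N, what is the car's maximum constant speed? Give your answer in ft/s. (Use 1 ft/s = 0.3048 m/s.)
P = Fv ⇒ v = P/F = 54000 W/3719.0 N = 14.52 m/s = 47.64 ft/s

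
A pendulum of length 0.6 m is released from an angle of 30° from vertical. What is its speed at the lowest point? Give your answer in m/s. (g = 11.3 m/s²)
h = L(1 − cosθ) = 0.6(1 − cos30°) = 0.0803848 m
v = √(2gh) = √(2·11.3·0.0803848) = 1.348 m/s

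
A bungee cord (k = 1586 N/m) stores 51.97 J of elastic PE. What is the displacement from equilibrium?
x = √(2·PE/k) = √(2·51.97/1586) = 0.256 m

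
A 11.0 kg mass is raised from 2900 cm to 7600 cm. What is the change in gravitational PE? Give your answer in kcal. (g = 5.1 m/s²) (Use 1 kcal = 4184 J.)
Convert to SI: m = 11.0 kg, Δh = 47.0 m
ΔPE = mgΔh = (11.0)(5.1)(47.0) = 2636.7 J = 0.6302 kcal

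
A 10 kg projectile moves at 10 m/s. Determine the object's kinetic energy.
KE = ½mv² = ½(10)(10)² = 500.0 J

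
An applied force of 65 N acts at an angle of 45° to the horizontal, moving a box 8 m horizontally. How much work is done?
W = F·d·cosθ = (65)(8)cos(45°) = 367.7 J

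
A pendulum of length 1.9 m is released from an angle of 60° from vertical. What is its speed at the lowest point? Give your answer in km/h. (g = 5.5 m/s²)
h = L(1 − cosθ) = 1.9(1 − cos60°) = 0.95 m
v = √(2gh) = √(2·5.5·0.95) = 3.23265 m/s = 11.64 km/h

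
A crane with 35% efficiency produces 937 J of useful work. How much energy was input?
W_in = W_out/η = 937/0.35 = 2677 J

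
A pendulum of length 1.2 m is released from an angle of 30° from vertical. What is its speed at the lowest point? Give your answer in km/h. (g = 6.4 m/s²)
h = L(1 − cosθ) = 1.2(1 − cos30°) = 0.16077 m
v = √(2gh) = √(2·6.4·0.16077) = 1.43452 m/s = 5.164 km/h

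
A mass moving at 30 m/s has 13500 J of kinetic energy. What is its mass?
m = 2·KE/v² = 2·13500/(30)² = 30.0 kg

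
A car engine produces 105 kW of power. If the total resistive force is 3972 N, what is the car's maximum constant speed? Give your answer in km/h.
P = Fv ⇒ v = P/F = 105000 W/3972.0 N = 26.435 m/s = 95.17 km/h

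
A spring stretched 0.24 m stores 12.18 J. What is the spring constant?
k = 2·PE/x² = 2·12.18/(0.24)² = 422.9 N/m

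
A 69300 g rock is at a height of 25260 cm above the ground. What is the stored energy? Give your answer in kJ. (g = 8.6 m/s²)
Convert to SI: m = 69.3 kg, h = 252.6 m
PE = mgh = (69.3)(8.6)(252.6) = 150545 J = 150.5 kJ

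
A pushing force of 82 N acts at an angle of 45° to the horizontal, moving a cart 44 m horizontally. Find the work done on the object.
W = F·d·cosθ = (82)(44)cos(45°) = 2551 J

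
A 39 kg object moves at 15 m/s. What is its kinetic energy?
KE = ½mv² = ½(39)(15)² = 4387.5 J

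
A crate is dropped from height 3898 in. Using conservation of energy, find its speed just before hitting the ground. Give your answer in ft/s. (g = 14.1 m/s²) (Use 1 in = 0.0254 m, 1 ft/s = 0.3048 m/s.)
Convert to SI: h = 99.0092 m
mgh = ½mv² ⇒ v = √(2gh) = √(2·14.1·99.0092) = 52.8399 m/s = 173.4 ft/s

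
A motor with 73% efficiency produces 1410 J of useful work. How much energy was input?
W_in = W_out/η = 1410/0.73 = 1932 J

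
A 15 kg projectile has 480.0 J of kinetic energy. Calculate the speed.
v = √(2·KE/m) = √(2·480.0/15) = 8.0 m/s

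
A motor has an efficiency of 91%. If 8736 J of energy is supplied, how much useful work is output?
W_out = η·W_in = 0.91·8736 = 7949.76 J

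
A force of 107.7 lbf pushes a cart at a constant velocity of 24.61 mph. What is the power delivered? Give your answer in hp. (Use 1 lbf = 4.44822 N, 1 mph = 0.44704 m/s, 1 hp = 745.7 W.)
Convert to SI: F = 479.073 N, v = 11.0017 m/s
P = Fv = (479.073)(11.0017) = 5270.6 W = 7.068 hp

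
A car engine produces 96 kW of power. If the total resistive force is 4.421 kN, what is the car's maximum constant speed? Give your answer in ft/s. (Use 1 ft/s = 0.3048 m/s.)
Convert to SI: F = 4421.0 N
P = Fv ⇒ v = P/F = 96000 W/4421.0 N = 21.7145 m/s = 71.24 ft/s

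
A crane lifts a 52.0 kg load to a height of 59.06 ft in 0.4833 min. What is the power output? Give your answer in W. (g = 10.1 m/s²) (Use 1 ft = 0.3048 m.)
Convert to SI: m = 52.0 kg, h = 18.0015 m, t = 28.998 s
P = mgh/t = (52.0)(10.1)(18.0015)/28.998 = 326.0 W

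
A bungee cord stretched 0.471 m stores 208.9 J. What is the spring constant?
k = 2·PE/x² = 2·208.9/(0.471)² = 1883 N/m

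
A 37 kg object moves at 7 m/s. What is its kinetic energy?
KE = ½mv² = ½(37)(7)² = 906.5 J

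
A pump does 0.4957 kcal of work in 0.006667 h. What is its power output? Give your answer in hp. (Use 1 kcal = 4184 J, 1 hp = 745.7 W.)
Convert to SI: W = 2074.01 J, t = 24.0012 s
P = W/t = 2074.01/24.0012 = 86.4127 W = 0.1159 hp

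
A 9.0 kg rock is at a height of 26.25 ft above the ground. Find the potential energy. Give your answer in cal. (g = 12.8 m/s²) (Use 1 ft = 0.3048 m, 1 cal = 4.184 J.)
Convert to SI: m = 9.0 kg, h = 8.001 m
PE = mgh = (9.0)(12.8)(8.001) = 921.715 J = 220.3 cal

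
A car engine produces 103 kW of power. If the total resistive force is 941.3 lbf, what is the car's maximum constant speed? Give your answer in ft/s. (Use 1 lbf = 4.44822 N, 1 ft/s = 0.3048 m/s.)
Convert to SI: F = 4187.11 N
P = Fv ⇒ v = P/F = 103000 W/4187.11 N = 24.5993 m/s = 80.71 ft/s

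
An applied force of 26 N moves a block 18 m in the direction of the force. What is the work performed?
W = F·d = (26)(18) = 468.0 J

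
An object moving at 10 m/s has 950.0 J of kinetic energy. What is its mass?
m = 2·KE/v² = 2·950.0/(10)² = 19.0 kg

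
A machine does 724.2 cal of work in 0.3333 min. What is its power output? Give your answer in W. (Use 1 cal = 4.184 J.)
Convert to SI: W = 3030.05 J, t = 19.998 s
P = W/t = 3030.05/19.998 = 151.5 W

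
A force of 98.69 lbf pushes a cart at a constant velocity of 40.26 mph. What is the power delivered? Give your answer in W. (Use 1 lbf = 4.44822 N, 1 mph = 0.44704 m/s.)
Convert to SI: F = 438.995 N, v = 17.9978 m/s
P = Fv = (438.995)(17.9978) = 7901 W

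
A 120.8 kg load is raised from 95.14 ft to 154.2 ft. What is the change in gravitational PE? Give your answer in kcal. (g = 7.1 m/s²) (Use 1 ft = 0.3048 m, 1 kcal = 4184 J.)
Convert to SI: m = 120.8 kg, Δh = 18.0015 m
ΔPE = mgΔh = (120.8)(7.1)(18.0015) = 15439.5 J = 3.69 kcal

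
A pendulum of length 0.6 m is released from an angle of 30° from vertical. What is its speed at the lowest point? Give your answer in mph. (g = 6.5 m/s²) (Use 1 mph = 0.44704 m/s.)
h = L(1 − cosθ) = 0.6(1 − cos30°) = 0.0803848 m
v = √(2gh) = √(2·6.5·0.0803848) = 1.02225 m/s = 2.287 mph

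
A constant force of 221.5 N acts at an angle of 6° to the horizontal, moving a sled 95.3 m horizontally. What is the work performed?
W = F·d·cosθ = (221.5)(95.3)cos(6°) = 20990 J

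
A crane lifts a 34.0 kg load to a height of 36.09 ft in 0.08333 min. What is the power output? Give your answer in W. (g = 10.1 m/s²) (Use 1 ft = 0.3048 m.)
Convert to SI: m = 34.0 kg, h = 11.0002 m, t = 4.9998 s
P = mgh/t = (34.0)(10.1)(11.0002)/4.9998 = 755.5 W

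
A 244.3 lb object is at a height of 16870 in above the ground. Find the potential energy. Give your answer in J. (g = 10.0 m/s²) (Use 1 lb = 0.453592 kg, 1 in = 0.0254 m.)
Convert to SI: m = 110.813 kg, h = 428.498 m
PE = mgh = (110.813)(10.0)(428.498) = 474800 J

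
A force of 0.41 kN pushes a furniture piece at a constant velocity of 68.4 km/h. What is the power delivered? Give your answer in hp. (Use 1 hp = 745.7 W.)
Convert to SI: F = 410.0 N, v = 19.0 m/s
P = Fv = (410.0)(19.0) = 7790.0 W = 10.45 hp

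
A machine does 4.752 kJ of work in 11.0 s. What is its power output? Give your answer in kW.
Convert to SI: W = 4752.0 J, t = 11.0 s
P = W/t = 4752.0/11.0 = 432.0 W = 0.432 kW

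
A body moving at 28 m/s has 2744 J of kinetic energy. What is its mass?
m = 2·KE/v² = 2·2744/(28)² = 7.0 kg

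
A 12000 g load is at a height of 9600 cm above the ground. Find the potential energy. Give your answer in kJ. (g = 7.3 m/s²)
Convert to SI: m = 12.0 kg, h = 96.0 m
PE = mgh = (12.0)(7.3)(96.0) = 8409.6 J = 8.41 kJ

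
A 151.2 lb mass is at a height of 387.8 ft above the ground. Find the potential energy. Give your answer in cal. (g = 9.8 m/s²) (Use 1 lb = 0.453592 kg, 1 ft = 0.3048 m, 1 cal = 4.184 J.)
Convert to SI: m = 68.5831 kg, h = 118.201 m
PE = mgh = (68.5831)(9.8)(118.201) = 79444.9 J = 18990 cal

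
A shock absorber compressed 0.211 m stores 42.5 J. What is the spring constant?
k = 2·PE/x² = 2·42.5/(0.211)² = 1909 N/m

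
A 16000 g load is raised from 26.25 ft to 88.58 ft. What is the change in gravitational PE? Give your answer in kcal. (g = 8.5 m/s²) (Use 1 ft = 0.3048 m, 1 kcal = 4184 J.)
Convert to SI: m = 16.0 kg, Δh = 18.9982 m
ΔPE = mgΔh = (16.0)(8.5)(18.9982) = 2583.75 J = 0.6175 kcal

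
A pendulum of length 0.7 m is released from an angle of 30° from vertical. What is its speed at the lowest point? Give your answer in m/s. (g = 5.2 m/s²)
h = L(1 − cosθ) = 0.7(1 − cos30°) = 0.0937822 m
v = √(2gh) = √(2·5.2·0.0937822) = 0.9876 m/s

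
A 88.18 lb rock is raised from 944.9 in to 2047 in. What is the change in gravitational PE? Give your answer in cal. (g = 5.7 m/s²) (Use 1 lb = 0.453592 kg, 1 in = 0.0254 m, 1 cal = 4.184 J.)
Convert to SI: m = 39.9977 kg, Δh = 27.9933 m
ΔPE = mgΔh = (39.9977)(5.7)(27.9933) = 6382.12 J = 1525 cal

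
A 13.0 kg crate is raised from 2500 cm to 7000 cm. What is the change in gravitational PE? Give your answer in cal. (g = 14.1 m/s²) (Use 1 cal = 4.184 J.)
Convert to SI: m = 13.0 kg, Δh = 45.0 m
ΔPE = mgΔh = (13.0)(14.1)(45.0) = 8248.5 J = 1971 cal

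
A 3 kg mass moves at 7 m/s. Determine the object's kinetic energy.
KE = ½mv² = ½(3)(7)² = 73.5 J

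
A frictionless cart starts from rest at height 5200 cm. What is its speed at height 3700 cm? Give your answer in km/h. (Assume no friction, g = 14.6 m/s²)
Convert to SI: h₁−h₂ = 15.0 m
mgh₁ = mgh₂ + ½mv² ⇒ v = √(2g(h₁−h₂)) = √(2·14.6·15.0) = 20.9284 m/s = 75.34 km/h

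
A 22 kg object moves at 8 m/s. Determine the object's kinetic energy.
KE = ½mv² = ½(22)(8)² = 704.0 J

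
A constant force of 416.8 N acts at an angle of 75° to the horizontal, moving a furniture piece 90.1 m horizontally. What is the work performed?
W = F·d·cosθ = (416.8)(90.1)cos(75°) = 9720 J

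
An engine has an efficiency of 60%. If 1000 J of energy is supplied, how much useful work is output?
W_out = η·W_in = 0.6·1000 = 600.0 J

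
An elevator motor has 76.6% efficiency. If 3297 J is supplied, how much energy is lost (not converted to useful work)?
W_lost = W_in(1 − η) = 3297·(1 − 0.766) = 771.5 J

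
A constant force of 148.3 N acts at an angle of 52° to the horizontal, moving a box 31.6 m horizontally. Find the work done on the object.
W = F·d·cosθ = (148.3)(31.6)cos(52°) = 2885 J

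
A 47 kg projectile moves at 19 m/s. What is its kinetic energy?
KE = ½mv² = ½(47)(19)² = 8483.5 J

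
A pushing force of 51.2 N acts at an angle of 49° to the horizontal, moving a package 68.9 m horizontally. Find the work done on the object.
W = F·d·cosθ = (51.2)(68.9)cos(49°) = 2314 J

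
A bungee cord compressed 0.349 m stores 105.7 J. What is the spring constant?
k = 2·PE/x² = 2·105.7/(0.349)² = 1736 N/m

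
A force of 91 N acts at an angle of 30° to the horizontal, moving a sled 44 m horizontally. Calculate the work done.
W = F·d·cosθ = (91)(44)cos(30°) = 3468 J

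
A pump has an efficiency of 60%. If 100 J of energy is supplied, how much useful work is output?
W_out = η·W_in = 0.6·100 = 60.0 J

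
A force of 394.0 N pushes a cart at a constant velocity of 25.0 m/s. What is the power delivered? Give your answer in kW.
P = Fv = (394.0)(25.0) = 9850.0 W = 9.85 kW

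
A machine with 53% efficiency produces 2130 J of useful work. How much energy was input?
W_in = W_out/η = 2130/0.53 = 4019 J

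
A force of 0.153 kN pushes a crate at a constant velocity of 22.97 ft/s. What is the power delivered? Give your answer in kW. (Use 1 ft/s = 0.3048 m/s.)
Convert to SI: F = 153.0 N, v = 7.00126 m/s
P = Fv = (153.0)(7.00126) = 1071.19 W = 1.071 kW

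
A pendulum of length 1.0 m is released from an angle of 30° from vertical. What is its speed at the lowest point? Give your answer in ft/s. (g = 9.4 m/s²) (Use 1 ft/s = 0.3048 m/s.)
h = L(1 − cosθ) = 1.0(1 − cos30°) = 0.133975 m
v = √(2gh) = √(2·9.4·0.133975) = 1.58705 m/s = 5.207 ft/s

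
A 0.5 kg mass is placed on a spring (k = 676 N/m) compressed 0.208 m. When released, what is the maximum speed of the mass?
½kx² = ½mv² ⇒ v = x√(k/m) = (0.208)√(676/0.5) = 7.648 m/s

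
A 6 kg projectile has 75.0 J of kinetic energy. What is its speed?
v = √(2·KE/m) = √(2·75.0/6) = 5.0 m/s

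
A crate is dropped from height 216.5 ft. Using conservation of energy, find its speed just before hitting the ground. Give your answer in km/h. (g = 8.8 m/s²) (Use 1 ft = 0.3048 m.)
Convert to SI: h = 65.9892 m
mgh = ½mv² ⇒ v = √(2gh) = √(2·8.8·65.9892) = 34.0795 m/s = 122.7 km/h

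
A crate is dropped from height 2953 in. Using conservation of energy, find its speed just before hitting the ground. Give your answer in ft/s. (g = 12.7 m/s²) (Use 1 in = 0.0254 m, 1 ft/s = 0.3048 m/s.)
Convert to SI: h = 75.0062 m
mgh = ½mv² ⇒ v = √(2gh) = √(2·12.7·75.0062) = 43.6481 m/s = 143.2 ft/s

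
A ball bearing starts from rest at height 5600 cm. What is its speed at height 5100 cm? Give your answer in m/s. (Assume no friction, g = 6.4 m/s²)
Convert to SI: h₁−h₂ = 5.0 m
mgh₁ = mgh₂ + ½mv² ⇒ v = √(2g(h₁−h₂)) = √(2·6.4·5.0) = 8.0 m/s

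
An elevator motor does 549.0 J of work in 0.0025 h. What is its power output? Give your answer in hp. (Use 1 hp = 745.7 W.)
Convert to SI: W = 549.0 J, t = 9.0 s
P = W/t = 549.0/9.0 = 61.0 W = 0.0818 hp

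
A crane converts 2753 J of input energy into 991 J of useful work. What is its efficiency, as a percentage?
η = W_out/W_in = 991/2753 = 36.0%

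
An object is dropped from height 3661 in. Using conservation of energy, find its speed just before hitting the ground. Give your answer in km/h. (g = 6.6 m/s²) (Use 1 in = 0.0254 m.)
Convert to SI: h = 92.9894 m
mgh = ½mv² ⇒ v = √(2gh) = √(2·6.6·92.9894) = 35.0351 m/s = 126.1 km/h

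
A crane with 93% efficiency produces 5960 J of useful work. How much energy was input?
W_in = W_out/η = 5960/0.93 = 6409 J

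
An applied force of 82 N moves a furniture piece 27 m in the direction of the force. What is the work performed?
W = F·d = (82)(27) = 2214 J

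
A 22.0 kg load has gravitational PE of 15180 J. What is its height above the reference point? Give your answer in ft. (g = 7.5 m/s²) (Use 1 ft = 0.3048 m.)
h = PE/(mg) = 15180.0/(22.0·7.5) = 92.0 m = 301.8 ft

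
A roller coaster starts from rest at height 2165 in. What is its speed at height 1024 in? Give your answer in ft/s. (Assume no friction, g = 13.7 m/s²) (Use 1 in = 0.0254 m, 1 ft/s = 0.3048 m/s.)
Convert to SI: h₁−h₂ = 28.9814 m
mgh₁ = mgh₂ + ½mv² ⇒ v = √(2g(h₁−h₂)) = √(2·13.7·28.9814) = 28.1796 m/s = 92.45 ft/s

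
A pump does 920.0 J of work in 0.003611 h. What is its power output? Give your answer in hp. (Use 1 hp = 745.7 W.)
Convert to SI: W = 920.0 J, t = 12.9996 s
P = W/t = 920.0/12.9996 = 70.7714 W = 0.09491 hp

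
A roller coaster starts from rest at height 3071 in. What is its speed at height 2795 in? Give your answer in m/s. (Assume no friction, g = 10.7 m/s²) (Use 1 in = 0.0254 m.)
Convert to SI: h₁−h₂ = 7.0104 m
mgh₁ = mgh₂ + ½mv² ⇒ v = √(2g(h₁−h₂)) = √(2·10.7·7.0104) = 12.25 m/s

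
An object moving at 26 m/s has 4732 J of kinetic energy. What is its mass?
m = 2·KE/v² = 2·4732/(26)² = 14.0 kg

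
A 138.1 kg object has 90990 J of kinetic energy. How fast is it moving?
v = √(2·KE/m) = √(2·90990/138.1) = 36.3 m/s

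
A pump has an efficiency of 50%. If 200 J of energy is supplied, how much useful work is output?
W_out = η·W_in = 0.5·200 = 100.0 J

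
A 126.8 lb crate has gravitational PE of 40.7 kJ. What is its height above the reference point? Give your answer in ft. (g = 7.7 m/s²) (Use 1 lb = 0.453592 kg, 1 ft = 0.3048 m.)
Convert to SI: m = 57.5155 kg, PE = 40700.0 J
h = PE/(mg) = 40700.0/(57.5155·7.7) = 91.9007 m = 301.5 ft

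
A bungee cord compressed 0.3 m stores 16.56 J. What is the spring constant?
k = 2·PE/x² = 2·16.56/(0.3)² = 368.0 N/m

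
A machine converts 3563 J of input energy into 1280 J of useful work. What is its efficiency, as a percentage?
η = W_out/W_in = 1280/3563 = 35.92%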